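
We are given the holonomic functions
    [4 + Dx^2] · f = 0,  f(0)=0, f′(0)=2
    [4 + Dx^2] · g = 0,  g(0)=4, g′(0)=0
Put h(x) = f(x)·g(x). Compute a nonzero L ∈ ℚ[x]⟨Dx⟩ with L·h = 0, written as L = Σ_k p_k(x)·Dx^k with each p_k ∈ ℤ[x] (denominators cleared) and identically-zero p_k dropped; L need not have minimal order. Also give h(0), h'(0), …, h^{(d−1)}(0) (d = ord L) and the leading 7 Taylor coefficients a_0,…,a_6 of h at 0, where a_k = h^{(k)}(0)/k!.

L = 16·Dx + Dx^3  (order 3).
h: a_k = 0, 8, 0, -64/3, 0, 256/15, 0, …
ICs: h(0) = 0, h′(0) = 8, h′′(0) = 0.

f: a_k = 0, 2, 0, -4/3, 0, 4/15, 0, …
g: a_k = 4, 0, -8, 0, 8/3, 0, -16/45, …
h₀=f·g: eliminate ⇒ L₀, order ≤ 2·2.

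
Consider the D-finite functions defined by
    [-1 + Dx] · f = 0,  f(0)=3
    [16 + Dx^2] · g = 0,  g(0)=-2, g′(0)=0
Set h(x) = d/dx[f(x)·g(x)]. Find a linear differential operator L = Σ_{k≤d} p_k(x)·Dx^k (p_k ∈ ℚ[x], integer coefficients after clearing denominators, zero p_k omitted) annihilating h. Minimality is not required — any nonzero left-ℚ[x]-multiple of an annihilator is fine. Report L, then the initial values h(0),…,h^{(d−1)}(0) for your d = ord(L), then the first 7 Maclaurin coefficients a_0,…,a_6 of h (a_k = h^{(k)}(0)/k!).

L = 17 - 2·Dx + Dx^2  (order 2).
h: a_k = -6, 90, 141, -161, -1121/4, 99/4, 20047/120, …
ICs: h(0) = -6, h′(0) = 90.

f: a_k = 3, 3, 3/2, 1/2, 1/8, 1/40, 1/240, …
g: a_k = -2, 0, 16, 0, -64/3, 0, 512/45, …
Product ⇒ symmetric product L₀, ord ≤ 2.
h=h₀': d/dx-closure on L₀ ⇒ L.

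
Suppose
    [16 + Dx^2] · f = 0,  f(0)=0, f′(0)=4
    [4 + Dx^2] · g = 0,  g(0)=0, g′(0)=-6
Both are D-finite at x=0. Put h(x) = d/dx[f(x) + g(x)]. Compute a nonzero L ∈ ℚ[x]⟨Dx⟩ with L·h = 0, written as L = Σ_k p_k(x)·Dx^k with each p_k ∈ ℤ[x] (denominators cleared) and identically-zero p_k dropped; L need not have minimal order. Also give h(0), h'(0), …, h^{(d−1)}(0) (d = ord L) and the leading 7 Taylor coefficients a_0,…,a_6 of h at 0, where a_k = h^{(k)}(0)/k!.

f: a_k = 0, 4, 0, -32/3, 0, 128/15, 0, …
g: a_k = 0, -6, 0, 4, 0, -4/5, 0, …
Sum ⇒ L₀ = lclm(L_f,L_g) in ℚ(x)⟨Dx⟩.
Derive L from L₀ (diff closure).
L = 64 + 20·Dx^2 + Dx^4  (order 4).
h: a_k = -2, 0, -20, 0, 116/3, 0, -200/9, …
ICs: h(0) = -2, h′(0) = 0, h′′(0) = -40, h′′′(0) = 0.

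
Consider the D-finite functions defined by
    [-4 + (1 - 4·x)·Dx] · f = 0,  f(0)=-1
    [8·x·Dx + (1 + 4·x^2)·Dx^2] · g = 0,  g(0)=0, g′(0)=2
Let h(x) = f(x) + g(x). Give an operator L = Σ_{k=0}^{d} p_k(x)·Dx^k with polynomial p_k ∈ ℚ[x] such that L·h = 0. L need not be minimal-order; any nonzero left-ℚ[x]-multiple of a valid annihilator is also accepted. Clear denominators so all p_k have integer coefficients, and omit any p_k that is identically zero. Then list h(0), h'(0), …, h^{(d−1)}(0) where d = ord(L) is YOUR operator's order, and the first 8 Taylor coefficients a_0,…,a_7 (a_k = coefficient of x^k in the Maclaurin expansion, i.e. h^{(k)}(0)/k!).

f: a_k = -1, -4, -16, -64, -256, -1024, -4096, -16384, …
g: a_k = 0, 2, 0, -8/3, 0, 32/5, 0, -128/7, …
Weyl lclm of L_f,L_g ⇒ L₀ (ord ≤ 3).
L = (-8 + 128·x + 96·x^2)·Dx + (13 - 8·x + 100·x^2 + 96·x^3)·Dx^2 + (-1 + 3·x + 12·x^3 + 16·x^4)·Dx^3  (order 3).
h: a_k = -1, -2, -16, -200/3, -256, -5088/5, -4096, -114816/7, …
ICs: h(0) = -1, h′(0) = -2, h′′(0) = -32.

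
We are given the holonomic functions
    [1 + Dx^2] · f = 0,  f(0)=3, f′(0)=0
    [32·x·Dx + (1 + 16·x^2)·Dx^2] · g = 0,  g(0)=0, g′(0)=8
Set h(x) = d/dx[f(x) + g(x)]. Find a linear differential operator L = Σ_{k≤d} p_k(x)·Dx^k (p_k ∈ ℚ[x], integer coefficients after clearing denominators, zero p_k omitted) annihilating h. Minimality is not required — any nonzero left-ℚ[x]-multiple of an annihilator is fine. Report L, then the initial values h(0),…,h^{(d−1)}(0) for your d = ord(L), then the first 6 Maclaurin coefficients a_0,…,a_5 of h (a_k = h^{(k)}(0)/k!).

f: a_k = 3, 0, -3/2, 0, 1/8, 0, …
g: a_k = 0, 8, 0, -128/3, 0, 2048/5, …
Weyl lclm of L_f,L_g ⇒ L₀ (ord ≤ 4).
Derive L from L₀ (diff closure).
L = (-6112·x + 99328·x^3 + 8192·x^5) + (-31 + 1072·x^2 + 25344·x^4 + 4096·x^6)·Dx + (-6112·x + 99328·x^3 + 8192·x^5)·Dx^2 + (-31 + 1072·x^2 + 25344·x^4 + 4096·x^6)·Dx^3  (order 3).
h: a_k = 8, -3, -128, 1/2, 2048, -1/40, …
ICs: h(0) = 8, h′(0) = -3, h′′(0) = -256.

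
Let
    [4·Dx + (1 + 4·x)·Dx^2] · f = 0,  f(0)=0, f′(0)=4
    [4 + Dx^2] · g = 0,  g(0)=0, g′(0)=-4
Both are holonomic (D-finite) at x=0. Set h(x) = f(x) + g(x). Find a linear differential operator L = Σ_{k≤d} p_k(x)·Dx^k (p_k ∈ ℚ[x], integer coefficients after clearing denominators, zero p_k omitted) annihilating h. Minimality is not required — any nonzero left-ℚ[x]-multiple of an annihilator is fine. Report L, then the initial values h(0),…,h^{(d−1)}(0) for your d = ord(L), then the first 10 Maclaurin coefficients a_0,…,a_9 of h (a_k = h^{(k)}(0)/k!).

L = (400 + 128·x + 256·x^2)·Dx + (36 + 176·x + 192·x^2 + 256·x^3)·Dx^2 + (100 + 32·x + 64·x^2)·Dx^3 + (9 + 44·x + 48·x^2 + 64·x^3)·Dx^4  (order 4).
h: a_k = 0, 0, -8, 24, -64, 3064/15, -2048/3, 105328/45, -8192, 82575352/2835, …
ICs: h(0) = 0, h′(0) = 0, h′′(0) = -16, h′′′(0) = 144.

f: a_k = 0, 4, -8, 64/3, -64, 1024/5, -2048/3, 16384/7, -8192, 262144/9, …
g: a_k = 0, -4, 0, 8/3, 0, -8/15, 0, 16/315, 0, -8/2835, …
h₀=f+g: left-lcm gives L₀, ord ≤ 4.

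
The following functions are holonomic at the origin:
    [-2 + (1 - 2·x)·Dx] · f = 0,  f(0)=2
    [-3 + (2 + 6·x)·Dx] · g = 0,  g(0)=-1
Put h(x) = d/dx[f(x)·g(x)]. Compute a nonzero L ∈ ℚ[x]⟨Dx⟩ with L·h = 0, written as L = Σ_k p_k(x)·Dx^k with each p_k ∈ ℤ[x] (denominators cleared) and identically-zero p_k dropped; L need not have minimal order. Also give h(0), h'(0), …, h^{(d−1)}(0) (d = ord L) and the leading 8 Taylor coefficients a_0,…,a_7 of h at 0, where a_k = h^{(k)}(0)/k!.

f: a_k = 2, 4, 8, 16, 32, 64, 128, 256, …
g: a_k = -1, -3/2, 9/8, -27/16, 405/128, -1701/256, 15309/1024, -72171/2048, …
Product ⇒ symmetric product L₀, ord ≤ 1.
Differentiate: ansatz ord ≤ ord L₀ ⇒ L.
L = (47 + 252·x + 108·x^2) + (-14 - 26·x + 72·x^2 + 72·x^3)·Dx  (order 1).
h: a_k = -7, -47/2, -645/8, -3035/16, -69205/128, -286257/256, -3176929/1024, -11708435/2048, …
ICs: h(0) = -7.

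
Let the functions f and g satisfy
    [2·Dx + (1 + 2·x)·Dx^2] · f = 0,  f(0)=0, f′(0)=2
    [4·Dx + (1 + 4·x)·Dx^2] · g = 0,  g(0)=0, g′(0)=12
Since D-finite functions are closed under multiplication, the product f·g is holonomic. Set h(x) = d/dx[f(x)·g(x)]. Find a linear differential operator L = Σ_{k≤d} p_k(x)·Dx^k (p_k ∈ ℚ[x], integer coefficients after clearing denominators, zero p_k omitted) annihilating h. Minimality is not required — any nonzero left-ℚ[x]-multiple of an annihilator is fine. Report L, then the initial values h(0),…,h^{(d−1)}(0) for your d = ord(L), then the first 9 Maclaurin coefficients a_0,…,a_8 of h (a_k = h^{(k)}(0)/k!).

f: a_k = 0, 2, -2, 8/3, -4, 32/5, -32/3, 128/7, -32, …
g: a_k = 0, 12, -24, 64, -192, 3072/5, -2048, 49152/7, -24576, …
Product ⇒ symmetric product L₀, ord ≤ 4.
h=h₀': d/dx-closure on L₀ ⇒ L.
L = (160 + 768·x + 1024·x^2) + (264 + 2144·x + 5760·x^2 + 5120·x^3)·Dx + (64 + 720·x + 2976·x^2 + 5376·x^3 + 3584·x^4)·Dx^2 + (3 + 44·x + 252·x^2 + 704·x^3 + 960·x^4 + 512·x^5)·Dx^3  (order 3).
h: a_k = 0, 48, -216, 832, -3120, 58688/5, -223104/5, 1200128/7, -23262336/35, …
ICs: h(0) = 0, h′(0) = 48, h′′(0) = -432.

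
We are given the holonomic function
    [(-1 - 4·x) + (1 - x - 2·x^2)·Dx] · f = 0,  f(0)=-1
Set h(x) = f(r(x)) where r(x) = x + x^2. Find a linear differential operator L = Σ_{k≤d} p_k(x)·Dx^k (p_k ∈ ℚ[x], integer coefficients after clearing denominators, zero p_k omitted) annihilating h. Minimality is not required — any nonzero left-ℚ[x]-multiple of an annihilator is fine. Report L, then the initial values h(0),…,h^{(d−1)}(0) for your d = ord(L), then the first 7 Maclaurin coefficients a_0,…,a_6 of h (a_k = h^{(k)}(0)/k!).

f: a_k = -1, -1, -3, -5, -11, -21, -43, …
Change of var in L_f (x↦r) gives L₀.
L = (1 + 6·x + 12·x^2 + 8·x^3) + (-1 + x + 3·x^2 + 4·x^3 + 2·x^4)·Dx  (order 1).
h: a_k = -1, -1, -4, -11, -29, -80, -219, …
ICs: h(0) = -1.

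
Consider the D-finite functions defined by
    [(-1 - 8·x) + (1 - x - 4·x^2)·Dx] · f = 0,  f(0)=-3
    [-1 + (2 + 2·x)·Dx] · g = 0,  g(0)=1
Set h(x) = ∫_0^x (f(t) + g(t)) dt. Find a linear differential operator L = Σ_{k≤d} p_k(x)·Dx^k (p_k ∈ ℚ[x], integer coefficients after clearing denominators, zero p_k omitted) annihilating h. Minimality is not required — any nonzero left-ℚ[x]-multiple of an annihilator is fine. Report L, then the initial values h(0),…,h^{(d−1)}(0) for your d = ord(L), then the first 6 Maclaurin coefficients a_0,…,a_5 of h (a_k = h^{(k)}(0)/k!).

f: a_k = -3, -3, -15, -27, -87, -195, …
g: a_k = 1, 1/2, -1/8, 1/16, -5/128, 7/256, …
Weyl lclm of L_f,L_g ⇒ L₀ (ord ≤ 2).
h=∫h₀ ⇒ L = L₀·Dx.
L = (-21 - 75·x - 228·x^2 - 160·x^3)·Dx + (41 + 174·x + 609·x^2 + 872·x^3 + 400·x^4)·Dx^2 + (-2 - 38·x - 30·x^2 + 198·x^3 + 352·x^4 + 160·x^5)·Dx^3  (order 3).
h: a_k = 0, -2, -5/4, -121/24, -431/64, -11141/640, …
ICs: h(0) = 0, h′(0) = -2, h′′(0) = -5/2.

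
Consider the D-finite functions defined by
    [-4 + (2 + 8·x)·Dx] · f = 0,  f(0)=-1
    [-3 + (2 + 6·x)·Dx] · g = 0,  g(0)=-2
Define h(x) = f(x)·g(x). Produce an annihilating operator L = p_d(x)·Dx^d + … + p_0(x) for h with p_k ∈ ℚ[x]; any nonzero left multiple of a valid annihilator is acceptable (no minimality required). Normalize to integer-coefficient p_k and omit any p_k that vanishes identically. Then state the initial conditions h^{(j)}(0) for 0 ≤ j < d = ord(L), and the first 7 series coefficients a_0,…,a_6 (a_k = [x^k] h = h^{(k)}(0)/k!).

L = (-7 - 24·x) + (2 + 14·x + 24·x^2)·Dx  (order 1).
h: a_k = 2, 7, -1/4, 7/8, -197/64, 1393/128, -19797/512, …
ICs: h(0) = 2.

f: a_k = -1, -2, 2, -4, 10, -28, 84, …
g: a_k = -2, -3, 9/4, -27/8, 405/64, -1701/128, 15309/512, …
L₀ := L_f ⊗_s L_g (sym. prod.), ord ≤ 1.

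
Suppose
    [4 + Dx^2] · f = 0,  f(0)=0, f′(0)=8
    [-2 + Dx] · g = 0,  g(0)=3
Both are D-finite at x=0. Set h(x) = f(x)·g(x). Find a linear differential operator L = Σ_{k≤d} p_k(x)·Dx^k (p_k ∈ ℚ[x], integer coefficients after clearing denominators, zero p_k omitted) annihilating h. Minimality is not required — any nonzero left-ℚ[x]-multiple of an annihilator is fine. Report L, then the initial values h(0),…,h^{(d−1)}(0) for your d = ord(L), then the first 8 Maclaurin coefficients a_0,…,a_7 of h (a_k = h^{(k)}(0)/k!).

L = 8 - 4·Dx + Dx^2  (order 2).
h: a_k = 0, 24, 48, 32, 0, -64/5, -128/15, -256/105, …
ICs: h(0) = 0, h′(0) = 24.

f: a_k = 0, 8, 0, -16/3, 0, 16/15, 0, -32/315, …
g: a_k = 3, 6, 6, 4, 2, 4/5, 4/15, 8/105, …
f·g: L₀ = L_f ⊗_s L_g, ord ≤ 2·1.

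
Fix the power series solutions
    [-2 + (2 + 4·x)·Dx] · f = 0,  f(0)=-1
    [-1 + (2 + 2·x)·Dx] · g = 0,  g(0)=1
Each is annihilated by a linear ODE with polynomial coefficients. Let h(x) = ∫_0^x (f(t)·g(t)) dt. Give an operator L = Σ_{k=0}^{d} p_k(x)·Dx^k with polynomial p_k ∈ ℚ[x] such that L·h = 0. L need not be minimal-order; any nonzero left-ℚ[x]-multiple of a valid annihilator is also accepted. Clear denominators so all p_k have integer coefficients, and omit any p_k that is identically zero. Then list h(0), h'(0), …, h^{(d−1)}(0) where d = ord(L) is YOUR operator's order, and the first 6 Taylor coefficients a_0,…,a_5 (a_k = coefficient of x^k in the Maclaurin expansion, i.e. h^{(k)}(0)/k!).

f: a_k = -1, -1, 1/2, -1/2, 5/8, -7/8, …
g: a_k = 1, 1/2, -1/8, 1/16, -5/128, 7/256, …
f·g: L₀ = L_f ⊗_s L_g, ord ≤ 1·1.
h=∫h₀ ⇒ L = L₀·Dx.
L = (-3 - 4·x)·Dx + (2 + 6·x + 4·x^2)·Dx^2  (order 2).
h: a_k = 0, -1, -3/4, 1/24, -3/64, 37/640, …
ICs: h(0) = 0, h′(0) = -1.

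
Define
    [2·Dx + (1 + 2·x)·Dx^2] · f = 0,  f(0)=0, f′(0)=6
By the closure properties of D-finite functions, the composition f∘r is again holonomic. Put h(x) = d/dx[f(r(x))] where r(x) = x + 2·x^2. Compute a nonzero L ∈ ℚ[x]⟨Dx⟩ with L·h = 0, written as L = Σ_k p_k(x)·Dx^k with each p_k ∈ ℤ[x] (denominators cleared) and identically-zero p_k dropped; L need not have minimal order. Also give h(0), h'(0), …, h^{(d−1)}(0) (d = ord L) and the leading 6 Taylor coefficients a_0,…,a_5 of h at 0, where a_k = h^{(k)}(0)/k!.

L = (-2 + 8·x + 16·x^2) + (1 + 6·x + 12·x^2 + 16·x^3)·Dx  (order 1).
h: a_k = 6, 12, -48, 48, 96, -384, …
ICs: h(0) = 6.

f: a_k = 0, 6, -6, 8, -12, 96/5, …
L₀ from L_f via x↦r, Dx↦r'^{-1}Dx.
h₀' ⇒ L via d/dx closure of L₀.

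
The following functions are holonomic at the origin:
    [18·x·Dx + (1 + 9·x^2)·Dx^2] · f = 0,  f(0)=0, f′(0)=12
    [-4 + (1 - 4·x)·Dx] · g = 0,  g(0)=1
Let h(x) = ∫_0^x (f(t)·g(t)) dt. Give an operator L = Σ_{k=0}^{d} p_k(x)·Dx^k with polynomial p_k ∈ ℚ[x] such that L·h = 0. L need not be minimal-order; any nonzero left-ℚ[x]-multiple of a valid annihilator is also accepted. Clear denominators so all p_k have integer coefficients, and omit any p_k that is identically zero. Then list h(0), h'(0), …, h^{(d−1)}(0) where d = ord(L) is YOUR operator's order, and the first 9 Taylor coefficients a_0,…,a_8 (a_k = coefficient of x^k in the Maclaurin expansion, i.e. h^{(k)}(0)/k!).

f: a_k = 0, 12, 0, -36, 0, 972/5, 0, -8748/7, 0, …
g: a_k = 1, 4, 16, 64, 256, 1024, 4096, 16384, 65536, …
Sym-product of L_f,L_g gives L₀ (≤ ord 2).
∫: right-multiply L₀ by Dx.
L = 72·x·Dx + (8 - 18·x + 144·x^2)·Dx^2 + (-1 + 4·x - 9·x^2 + 36·x^3)·Dx^3  (order 3).
h: a_k = 0, 0, 6, 16, 39, 624/5, 2242/5, 53808/35, 365721/70, …
ICs: h(0) = 0, h′(0) = 0, h′′(0) = 12.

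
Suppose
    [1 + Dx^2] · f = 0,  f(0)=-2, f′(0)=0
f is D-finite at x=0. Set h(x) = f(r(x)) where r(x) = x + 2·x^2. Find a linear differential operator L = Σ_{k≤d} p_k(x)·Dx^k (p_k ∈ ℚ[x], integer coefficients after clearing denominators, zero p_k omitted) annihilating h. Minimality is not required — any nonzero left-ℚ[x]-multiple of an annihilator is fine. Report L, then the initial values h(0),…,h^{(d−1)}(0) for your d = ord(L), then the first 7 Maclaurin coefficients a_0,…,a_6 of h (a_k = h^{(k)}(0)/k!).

L = (1 + 12·x + 48·x^2 + 64·x^3) - 4·Dx + (1 + 4·x)·Dx^2  (order 2).
h: a_k = -2, 0, 1, 4, 47/12, -2/3, -719/360, …
ICs: h(0) = -2, h′(0) = 0.

f: a_k = -2, 0, 1, 0, -1/12, 0, 1/360, …
L₀ from L_f via x↦r, Dx↦r'^{-1}Dx.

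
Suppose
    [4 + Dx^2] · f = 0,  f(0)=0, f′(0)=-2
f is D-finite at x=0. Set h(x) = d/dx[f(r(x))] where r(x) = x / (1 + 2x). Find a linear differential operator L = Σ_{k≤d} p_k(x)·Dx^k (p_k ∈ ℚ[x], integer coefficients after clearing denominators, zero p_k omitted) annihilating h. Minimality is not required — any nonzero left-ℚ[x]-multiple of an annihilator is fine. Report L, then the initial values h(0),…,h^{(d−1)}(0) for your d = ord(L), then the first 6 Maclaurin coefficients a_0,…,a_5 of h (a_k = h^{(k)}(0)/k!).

L = (28 + 96·x + 96·x^2) + (12 + 72·x + 144·x^2 + 96·x^3)·Dx + (1 + 8·x + 24·x^2 + 32·x^3 + 16·x^4)·Dx^2  (order 2).
h: a_k = -2, 8, -20, 32, -4/3, -240, …
ICs: h(0) = -2, h′(0) = 8.

f: a_k = 0, -2, 0, 4/3, 0, -4/15, …
f∘r: x↦r, Dx↦Dx/r' in L_f ⇒ L₀.
h=h₀': d/dx-closure on L₀ ⇒ L.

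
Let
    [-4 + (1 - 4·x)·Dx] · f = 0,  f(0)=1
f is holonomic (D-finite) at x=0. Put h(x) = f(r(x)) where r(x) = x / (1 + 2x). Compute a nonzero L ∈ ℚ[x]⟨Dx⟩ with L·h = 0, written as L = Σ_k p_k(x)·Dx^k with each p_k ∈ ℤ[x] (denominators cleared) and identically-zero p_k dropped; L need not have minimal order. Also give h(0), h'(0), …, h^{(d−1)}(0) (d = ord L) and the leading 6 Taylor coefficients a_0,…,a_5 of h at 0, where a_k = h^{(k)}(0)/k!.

f: a_k = 1, 4, 16, 64, 256, 1024, …
Substitute x→r, Dx→(1/r')Dx; clear ⇒ L₀.
L = 4 + (-1 + 4·x^2)·Dx  (order 1).
h: a_k = 1, 4, 8, 16, 32, 64, …
ICs: h(0) = 1.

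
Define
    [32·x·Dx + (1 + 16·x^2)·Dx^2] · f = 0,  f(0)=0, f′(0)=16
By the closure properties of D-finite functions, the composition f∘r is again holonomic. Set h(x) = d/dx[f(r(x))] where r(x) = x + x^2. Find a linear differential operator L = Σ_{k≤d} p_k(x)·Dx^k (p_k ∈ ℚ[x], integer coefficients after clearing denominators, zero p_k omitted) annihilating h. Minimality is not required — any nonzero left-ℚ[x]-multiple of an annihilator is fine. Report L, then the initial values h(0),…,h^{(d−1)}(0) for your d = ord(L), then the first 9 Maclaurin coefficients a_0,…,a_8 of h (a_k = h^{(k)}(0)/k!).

L = (-2 + 32·x + 128·x^2 + 192·x^3 + 96·x^4) + (1 + 2·x + 16·x^2 + 64·x^3 + 80·x^4 + 32·x^5)·Dx  (order 1).
h: a_k = 16, 32, -256, -1024, 2816, 24064, -8192, -458752, -684032, …
ICs: h(0) = 16.

f: a_k = 0, 16, 0, -256/3, 0, 4096/5, 0, -65536/7, 0, …
Change of var in L_f (x↦r) gives L₀.
Differentiate: ansatz ord ≤ ord L₀ ⇒ L.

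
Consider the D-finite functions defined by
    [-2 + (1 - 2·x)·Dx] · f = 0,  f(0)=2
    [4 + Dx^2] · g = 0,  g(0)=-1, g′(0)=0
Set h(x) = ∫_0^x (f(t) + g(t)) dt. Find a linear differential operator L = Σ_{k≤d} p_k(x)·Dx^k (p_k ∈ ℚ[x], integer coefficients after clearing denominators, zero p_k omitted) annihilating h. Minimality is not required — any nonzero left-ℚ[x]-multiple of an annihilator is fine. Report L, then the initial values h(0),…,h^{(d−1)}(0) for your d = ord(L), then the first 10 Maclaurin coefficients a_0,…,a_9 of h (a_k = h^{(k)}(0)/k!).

f: a_k = 2, 4, 8, 16, 32, 64, 128, 256, 512, 1024, …
g: a_k = -1, 0, 2, 0, -2/3, 0, 4/45, 0, -2/315, 0, …
Sum ⇒ L₀ = lclm(L_f,L_g) in ℚ(x)⟨Dx⟩.
h=∫₀ˣh₀: take L = L₀·Dx.
L = (56 - 32·x + 32·x^2)·Dx + (-12 + 40·x - 48·x^2 + 32·x^3)·Dx^2 + (14 - 8·x + 8·x^2)·Dx^3 + (-3 + 10·x - 12·x^2 + 8·x^3)·Dx^4  (order 4).
h: a_k = 0, 1, 2, 10/3, 4, 94/15, 32/3, 5764/315, 32, 161278/2835, …
ICs: h(0) = 0, h′(0) = 1, h′′(0) = 4, h′′′(0) = 20.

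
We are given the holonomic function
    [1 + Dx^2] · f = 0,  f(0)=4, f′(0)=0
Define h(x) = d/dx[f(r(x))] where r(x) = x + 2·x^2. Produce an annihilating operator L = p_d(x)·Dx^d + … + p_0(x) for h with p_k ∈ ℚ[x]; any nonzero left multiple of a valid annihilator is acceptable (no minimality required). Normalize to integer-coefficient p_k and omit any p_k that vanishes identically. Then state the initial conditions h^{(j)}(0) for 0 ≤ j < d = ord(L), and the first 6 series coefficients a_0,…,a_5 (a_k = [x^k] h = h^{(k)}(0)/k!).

f: a_k = 4, 0, -2, 0, 1/6, 0, …
f∘r: x↦r, Dx↦Dx/r' in L_f ⇒ L₀.
h=h₀': d/dx-closure on L₀ ⇒ L.
L = (49 + 16·x + 96·x^2 + 256·x^3 + 256·x^4) + (-12 - 48·x)·Dx + (1 + 8·x + 16·x^2)·Dx^2  (order 2).
h: a_k = 0, -4, -24, -94/3, 20/3, 719/30, …
ICs: h(0) = 0, h′(0) = -4.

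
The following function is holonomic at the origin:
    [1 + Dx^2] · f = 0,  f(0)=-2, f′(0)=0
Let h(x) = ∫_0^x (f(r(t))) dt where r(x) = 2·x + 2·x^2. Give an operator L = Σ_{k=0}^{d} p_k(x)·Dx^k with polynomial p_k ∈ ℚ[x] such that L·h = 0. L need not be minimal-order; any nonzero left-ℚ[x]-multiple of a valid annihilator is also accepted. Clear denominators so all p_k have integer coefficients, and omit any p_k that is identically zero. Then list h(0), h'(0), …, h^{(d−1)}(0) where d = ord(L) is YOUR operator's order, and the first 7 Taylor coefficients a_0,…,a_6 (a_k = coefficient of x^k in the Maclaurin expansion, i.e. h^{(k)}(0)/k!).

L = (4 + 24·x + 48·x^2 + 32·x^3)·Dx - 2·Dx^2 + (1 + 2·x)·Dx^3  (order 3).
h: a_k = 0, -2, 0, 4/3, 2, 8/15, -8/9, …
ICs: h(0) = 0, h′(0) = -2, h′′(0) = 0.

f: a_k = -2, 0, 1, 0, -1/12, 0, 1/360, …
Substitute x→r, Dx→(1/r')Dx; clear ⇒ L₀.
h=∫h₀ ⇒ L = L₀·Dx.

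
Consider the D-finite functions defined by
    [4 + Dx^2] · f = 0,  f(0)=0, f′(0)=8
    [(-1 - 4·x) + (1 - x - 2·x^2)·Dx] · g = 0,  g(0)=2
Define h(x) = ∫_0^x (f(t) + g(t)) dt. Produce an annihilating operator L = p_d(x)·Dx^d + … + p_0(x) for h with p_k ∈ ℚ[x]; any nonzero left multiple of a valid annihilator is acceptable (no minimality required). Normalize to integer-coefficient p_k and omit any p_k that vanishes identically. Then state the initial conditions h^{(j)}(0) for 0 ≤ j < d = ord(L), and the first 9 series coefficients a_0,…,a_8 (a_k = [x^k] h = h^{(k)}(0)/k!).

L = (-68 - 304·x - 200·x^2 - 320·x^3 - 160·x^4 - 128·x^5)·Dx + (20 - 12·x - 24·x^2 - 8·x^3 - 48·x^4 - 96·x^5 - 64·x^6)·Dx^2 + (-17 - 76·x - 50·x^2 - 80·x^3 - 40·x^4 - 32·x^5)·Dx^3 + (5 - 3·x - 6·x^2 - 2·x^3 - 12·x^4 - 24·x^5 - 16·x^6)·Dx^4  (order 4).
h: a_k = 0, 2, 5, 2, 7/6, 22/5, 323/45, 86/7, 26759/1260, …
ICs: h(0) = 0, h′(0) = 2, h′′(0) = 10, h′′′(0) = 12.

f: a_k = 0, 8, 0, -16/3, 0, 16/15, 0, -32/315, 0, …
g: a_k = 2, 2, 6, 10, 22, 42, 86, 170, 342, …
Weyl lclm of L_f,L_g ⇒ L₀ (ord ≤ 3).
h=∫₀ˣh₀: take L = L₀·Dx.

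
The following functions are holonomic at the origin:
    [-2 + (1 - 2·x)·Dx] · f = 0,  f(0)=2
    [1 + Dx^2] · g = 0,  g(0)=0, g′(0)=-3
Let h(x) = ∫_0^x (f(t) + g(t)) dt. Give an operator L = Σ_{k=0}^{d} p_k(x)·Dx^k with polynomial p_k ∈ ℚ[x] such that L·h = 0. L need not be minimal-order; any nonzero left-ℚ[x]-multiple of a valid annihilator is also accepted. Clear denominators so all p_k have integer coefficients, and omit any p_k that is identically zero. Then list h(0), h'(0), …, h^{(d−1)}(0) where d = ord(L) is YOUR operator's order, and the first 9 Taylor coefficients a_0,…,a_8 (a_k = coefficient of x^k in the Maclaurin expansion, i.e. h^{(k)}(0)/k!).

L = (50 - 8·x + 8·x^2)·Dx + (-9 + 22·x - 12·x^2 + 8·x^3)·Dx^2 + (50 - 8·x + 8·x^2)·Dx^3 + (-9 + 22·x - 12·x^2 + 8·x^3)·Dx^4  (order 4).
h: a_k = 0, 2, 1/2, 8/3, 33/8, 32/5, 853/80, 128/7, 430081/13440, …
ICs: h(0) = 0, h′(0) = 2, h′′(0) = 1, h′′′(0) = 16.

f: a_k = 2, 4, 8, 16, 32, 64, 128, 256, 512, …
g: a_k = 0, -3, 0, 1/2, 0, -1/40, 0, 1/1680, 0, …
f+g: L₀ = lclm(L_f,L_g), ord ≤ 1+2.
∫: right-multiply L₀ by Dx.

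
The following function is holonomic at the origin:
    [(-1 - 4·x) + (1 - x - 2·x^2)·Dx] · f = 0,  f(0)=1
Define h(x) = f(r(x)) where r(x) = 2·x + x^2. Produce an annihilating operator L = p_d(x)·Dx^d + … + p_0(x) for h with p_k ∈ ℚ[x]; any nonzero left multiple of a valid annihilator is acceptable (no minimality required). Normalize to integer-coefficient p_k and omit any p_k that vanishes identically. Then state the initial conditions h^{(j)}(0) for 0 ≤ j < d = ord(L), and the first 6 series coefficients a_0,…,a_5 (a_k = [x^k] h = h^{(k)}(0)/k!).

L = (2 + 16·x + 8·x^2) + (-1 + 3·x + 6·x^2 + 2·x^3)·Dx  (order 1).
h: a_k = 1, 2, 13, 52, 239, 1054, …
ICs: h(0) = 1.

f: a_k = 1, 1, 3, 5, 11, 21, …
f∘r: x↦r, Dx↦Dx/r' in L_f ⇒ L₀.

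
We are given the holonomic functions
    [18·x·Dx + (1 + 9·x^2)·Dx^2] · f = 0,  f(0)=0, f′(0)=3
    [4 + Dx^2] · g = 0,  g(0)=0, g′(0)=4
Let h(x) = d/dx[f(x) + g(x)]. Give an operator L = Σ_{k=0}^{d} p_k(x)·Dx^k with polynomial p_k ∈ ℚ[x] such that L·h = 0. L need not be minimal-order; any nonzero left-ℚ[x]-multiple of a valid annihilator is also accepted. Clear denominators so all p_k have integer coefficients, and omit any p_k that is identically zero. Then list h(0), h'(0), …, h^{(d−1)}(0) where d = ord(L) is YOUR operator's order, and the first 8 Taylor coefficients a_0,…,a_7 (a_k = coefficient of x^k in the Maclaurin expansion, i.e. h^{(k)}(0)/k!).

L = (-3744·x + 37584·x^3 + 11664·x^5) + (-28 + 864·x^2 + 10692·x^4 + 5832·x^6)·Dx + (-936·x + 9396·x^3 + 2916·x^5)·Dx^2 + (-7 + 216·x^2 + 2673·x^4 + 1458·x^6)·Dx^3  (order 3).
h: a_k = 7, 0, -35, 0, 737/3, 0, -98431/45, 0, …
ICs: h(0) = 7, h′(0) = 0, h′′(0) = -70.

f: a_k = 0, 3, 0, -9, 0, 243/5, 0, -2187/7, …
g: a_k = 0, 4, 0, -8/3, 0, 8/15, 0, -16/315, …
Weyl lclm of L_f,L_g ⇒ L₀ (ord ≤ 4).
Differentiate: ansatz ord ≤ ord L₀ ⇒ L.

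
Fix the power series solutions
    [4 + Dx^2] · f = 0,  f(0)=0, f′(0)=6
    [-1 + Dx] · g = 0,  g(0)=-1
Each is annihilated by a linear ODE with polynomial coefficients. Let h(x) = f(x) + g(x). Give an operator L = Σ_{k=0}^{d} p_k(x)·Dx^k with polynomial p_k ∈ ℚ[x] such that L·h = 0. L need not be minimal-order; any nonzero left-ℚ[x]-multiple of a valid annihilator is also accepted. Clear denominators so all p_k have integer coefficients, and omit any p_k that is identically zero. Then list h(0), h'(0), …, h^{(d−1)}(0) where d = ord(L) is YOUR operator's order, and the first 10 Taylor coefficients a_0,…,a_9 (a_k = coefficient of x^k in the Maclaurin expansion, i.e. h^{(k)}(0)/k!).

L = -4 + 4·Dx - Dx^2 + Dx^3  (order 3).
h: a_k = -1, 5, -1/2, -25/6, -1/24, 19/24, -1/720, -11/144, -1/40320, 307/72576, …
ICs: h(0) = -1, h′(0) = 5, h′′(0) = -1.

f: a_k = 0, 6, 0, -4, 0, 4/5, 0, -8/105, 0, 4/945, …
g: a_k = -1, -1, -1/2, -1/6, -1/24, -1/120, -1/720, -1/5040, -1/40320, -1/362880, …
L₀ := lclm(L_f,L_g); ord L₀ ≤ 2+1.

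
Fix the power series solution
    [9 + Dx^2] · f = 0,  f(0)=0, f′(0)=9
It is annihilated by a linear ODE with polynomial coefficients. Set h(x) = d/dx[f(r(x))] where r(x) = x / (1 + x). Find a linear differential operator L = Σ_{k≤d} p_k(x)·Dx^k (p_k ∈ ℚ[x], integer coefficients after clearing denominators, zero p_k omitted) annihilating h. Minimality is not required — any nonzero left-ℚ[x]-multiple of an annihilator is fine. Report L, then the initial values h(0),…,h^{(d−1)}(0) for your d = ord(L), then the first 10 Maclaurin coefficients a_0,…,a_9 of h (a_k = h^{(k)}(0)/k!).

L = (15 + 12·x + 6·x^2) + (6 + 18·x + 18·x^2 + 6·x^3)·Dx + (1 + 4·x + 6·x^2 + 4·x^3 + x^4)·Dx^2  (order 2).
h: a_k = 9, -18, -27/2, 126, -2637/8, 2295/4, -58059/80, 5679/10, 804897/4480, -808929/448, …
ICs: h(0) = 9, h′(0) = -18.

f: a_k = 0, 9, 0, -27/2, 0, 243/40, 0, -729/560, 0, 729/4480, …
f∘r: x↦r, Dx↦Dx/r' in L_f ⇒ L₀.
Derive L from L₀ (diff closure).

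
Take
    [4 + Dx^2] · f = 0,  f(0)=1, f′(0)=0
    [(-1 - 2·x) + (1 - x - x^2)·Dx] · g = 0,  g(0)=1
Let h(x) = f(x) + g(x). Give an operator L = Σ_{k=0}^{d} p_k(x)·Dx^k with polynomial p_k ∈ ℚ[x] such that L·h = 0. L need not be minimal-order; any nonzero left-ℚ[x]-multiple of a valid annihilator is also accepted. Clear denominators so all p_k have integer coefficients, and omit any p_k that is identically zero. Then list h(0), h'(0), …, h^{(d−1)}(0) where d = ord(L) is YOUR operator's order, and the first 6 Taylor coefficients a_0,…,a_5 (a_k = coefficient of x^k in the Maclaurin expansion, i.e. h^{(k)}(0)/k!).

L = (-44 - 96·x - 32·x^2 - 48·x^3 - 40·x^4 - 16·x^5) + (16 - 20·x - 8·x^2 + 16·x^3 - 12·x^4 - 24·x^5 - 8·x^6)·Dx + (-11 - 24·x - 8·x^2 - 12·x^3 - 10·x^4 - 4·x^5)·Dx^2 + (4 - 5·x - 2·x^2 + 4·x^3 - 3·x^4 - 6·x^5 - 2·x^6)·Dx^3  (order 3).
h: a_k = 2, 1, 0, 3, 17/3, 8, …
ICs: h(0) = 2, h′(0) = 1, h′′(0) = 0.

f: a_k = 1, 0, -2, 0, 2/3, 0, …
g: a_k = 1, 1, 2, 3, 5, 8, …
Sum ⇒ L₀ = lclm(L_f,L_g) in ℚ(x)⟨Dx⟩.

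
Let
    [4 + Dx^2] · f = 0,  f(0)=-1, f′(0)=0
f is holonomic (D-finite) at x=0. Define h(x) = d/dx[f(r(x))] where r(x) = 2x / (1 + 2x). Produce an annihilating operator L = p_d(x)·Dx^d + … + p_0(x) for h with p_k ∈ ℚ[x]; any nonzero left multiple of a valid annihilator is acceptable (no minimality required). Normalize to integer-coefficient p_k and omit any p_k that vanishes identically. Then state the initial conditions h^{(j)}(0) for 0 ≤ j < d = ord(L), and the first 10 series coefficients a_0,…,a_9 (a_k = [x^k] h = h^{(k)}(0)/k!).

f: a_k = -1, 0, 2, 0, -2/3, 0, 4/45, 0, -2/315, 0, …
Change of var in L_f (x↦r) gives L₀.
h=h₀': d/dx-closure on L₀ ⇒ L.
L = (40 + 96·x + 96·x^2) + (12 + 72·x + 144·x^2 + 96·x^3)·Dx + (1 + 8·x + 24·x^2 + 32·x^3 + 16·x^4)·Dx^2  (order 2).
h: a_k = 0, 16, -96, 1024/3, -2560/3, 19712/15, 3584/5, -4820992/315, 2646016/35, -784642048/2835, …
ICs: h(0) = 0, h′(0) = 16.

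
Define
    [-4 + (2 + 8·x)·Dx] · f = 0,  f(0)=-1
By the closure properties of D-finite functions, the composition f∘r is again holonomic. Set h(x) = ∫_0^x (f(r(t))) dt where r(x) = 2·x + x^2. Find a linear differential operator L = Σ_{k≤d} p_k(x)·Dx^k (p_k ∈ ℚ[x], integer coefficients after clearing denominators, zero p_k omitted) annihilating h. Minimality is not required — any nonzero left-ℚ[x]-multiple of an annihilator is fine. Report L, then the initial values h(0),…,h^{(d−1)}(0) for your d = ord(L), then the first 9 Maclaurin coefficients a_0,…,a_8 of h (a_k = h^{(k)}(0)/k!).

L = (-4 - 4·x)·Dx + (1 + 8·x + 4·x^2)·Dx^2  (order 2).
h: a_k = 0, -1, -2, 2, -6, 114/5, -100, 3372/7, -2478, …
ICs: h(0) = 0, h′(0) = -1.

f: a_k = -1, -2, 2, -4, 10, -28, 84, -264, 858, …
L₀ from L_f via x↦r, Dx↦r'^{-1}Dx.
∫: right-multiply L₀ by Dx.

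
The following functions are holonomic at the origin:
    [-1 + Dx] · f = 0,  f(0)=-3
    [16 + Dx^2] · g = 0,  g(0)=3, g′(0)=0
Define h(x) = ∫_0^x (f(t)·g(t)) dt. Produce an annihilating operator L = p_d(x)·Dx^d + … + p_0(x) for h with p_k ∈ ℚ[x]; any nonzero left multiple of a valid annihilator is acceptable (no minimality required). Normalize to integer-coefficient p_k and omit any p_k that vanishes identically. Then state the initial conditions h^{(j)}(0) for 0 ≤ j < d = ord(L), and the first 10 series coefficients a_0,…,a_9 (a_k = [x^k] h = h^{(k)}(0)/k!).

f: a_k = -3, -3, -3/2, -1/2, -1/8, -1/40, -1/240, -1/1680, -1/13440, -1/120960, …
g: a_k = 3, 0, -24, 0, 32, 0, -256/15, 0, 512/105, 0, …
Sym-product of L_f,L_g gives L₀ (≤ ord 2).
∫: right-multiply L₀ by Dx.
L = 17·Dx - 2·Dx^2 + Dx^3  (order 3).
h: a_k = 0, -9, -9/2, 45/2, 141/8, -483/40, -1121/80, 99/112, 20047/4480, 31679/40320, …
ICs: h(0) = 0, h′(0) = -9, h′′(0) = -9.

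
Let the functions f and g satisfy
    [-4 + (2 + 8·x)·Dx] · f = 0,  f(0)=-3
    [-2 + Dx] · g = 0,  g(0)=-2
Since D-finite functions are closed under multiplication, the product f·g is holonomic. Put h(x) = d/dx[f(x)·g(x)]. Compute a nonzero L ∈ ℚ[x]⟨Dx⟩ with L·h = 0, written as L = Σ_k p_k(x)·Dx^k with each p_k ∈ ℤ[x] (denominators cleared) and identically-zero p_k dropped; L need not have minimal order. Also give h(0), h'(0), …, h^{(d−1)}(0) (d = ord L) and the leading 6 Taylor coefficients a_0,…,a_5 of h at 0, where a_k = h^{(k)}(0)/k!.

L = (2 + 16·x + 16·x^2) + (-1 - 6·x - 8·x^2)·Dx  (order 1).
h: a_k = 24, 48, 96, -64, 448, -7808/5, …
ICs: h(0) = 24.

f: a_k = -3, -6, 6, -12, 30, -84, …
g: a_k = -2, -4, -4, -8/3, -4/3, -8/15, …
Sym-product of L_f,L_g gives L₀ (≤ ord 1).
Derive L from L₀ (diff closure).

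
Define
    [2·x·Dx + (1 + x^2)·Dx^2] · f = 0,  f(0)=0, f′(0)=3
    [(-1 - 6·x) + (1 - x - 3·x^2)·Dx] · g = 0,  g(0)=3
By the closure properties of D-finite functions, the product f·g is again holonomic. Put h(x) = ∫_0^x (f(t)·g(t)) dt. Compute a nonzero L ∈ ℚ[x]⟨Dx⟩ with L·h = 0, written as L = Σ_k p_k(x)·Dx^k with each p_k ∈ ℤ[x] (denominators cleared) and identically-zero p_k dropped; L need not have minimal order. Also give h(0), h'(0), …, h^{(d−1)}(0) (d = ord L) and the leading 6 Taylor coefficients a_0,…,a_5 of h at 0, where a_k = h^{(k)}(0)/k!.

f: a_k = 0, 3, 0, -1, 0, 3/5, …
g: a_k = 3, 3, 12, 21, 57, 120, …
L₀ := L_f ⊗_s L_g (sym. prod.), ord ≤ 2.
Integrate: L := L₀·Dx.
L = (6 + 2·x + 18·x^2)·Dx + (2 + 10·x + 4·x^2 + 18·x^3)·Dx^2 + (-1 + x + 2·x^2 + x^3 + 3·x^4)·Dx^3  (order 3).
h: a_k = 0, 0, 9/2, 3, 33/4, 12, …
ICs: h(0) = 0, h′(0) = 0, h′′(0) = 9.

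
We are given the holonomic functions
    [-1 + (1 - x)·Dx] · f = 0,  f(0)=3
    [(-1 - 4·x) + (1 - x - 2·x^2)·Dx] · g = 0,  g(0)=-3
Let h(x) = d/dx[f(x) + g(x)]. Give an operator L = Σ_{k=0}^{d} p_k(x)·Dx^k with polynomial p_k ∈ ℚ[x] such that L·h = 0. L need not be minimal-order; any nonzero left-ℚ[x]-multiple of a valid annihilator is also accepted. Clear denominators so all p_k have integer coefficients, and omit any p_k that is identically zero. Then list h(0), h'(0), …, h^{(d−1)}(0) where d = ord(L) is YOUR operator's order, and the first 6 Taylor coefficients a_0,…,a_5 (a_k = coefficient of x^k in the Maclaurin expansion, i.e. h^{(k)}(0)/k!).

f: a_k = 3, 3, 3, 3, 3, 3, …
g: a_k = -3, -3, -9, -15, -33, -63, …
h₀=f+g: left-lcm gives L₀, ord ≤ 2.
h=h₀': d/dx-closure on L₀ ⇒ L.
L = (-6 - 48·x - 96·x^3 + 24·x^4) + (6 + 18·x - 12·x^2 + 24·x^3 - 90·x^4 + 24·x^5)·Dx + (-1 + 2·x - 5·x^2 + 12·x^3 + 2·x^4 - 14·x^5 + 4·x^6)·Dx^2  (order 2).
h: a_k = 0, -12, -36, -120, -300, -756, …
ICs: h(0) = 0, h′(0) = -12.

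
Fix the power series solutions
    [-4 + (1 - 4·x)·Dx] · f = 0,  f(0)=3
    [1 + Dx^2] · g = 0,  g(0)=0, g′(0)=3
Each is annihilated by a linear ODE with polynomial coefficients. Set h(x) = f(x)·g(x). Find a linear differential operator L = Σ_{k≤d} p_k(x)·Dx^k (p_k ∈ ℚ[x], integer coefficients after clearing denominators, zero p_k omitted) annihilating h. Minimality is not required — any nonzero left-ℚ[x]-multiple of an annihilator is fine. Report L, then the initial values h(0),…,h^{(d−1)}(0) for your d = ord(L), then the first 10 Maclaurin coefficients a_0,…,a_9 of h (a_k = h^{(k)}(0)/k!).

f: a_k = 3, 12, 48, 192, 768, 3072, 12288, 49152, 196608, 786432, …
g: a_k = 0, 3, 0, -1/2, 0, 1/40, 0, -1/1680, 0, 1/120960, …
Product ⇒ symmetric product L₀, ord ≤ 2.
L = (-1 + 4·x) + 8·Dx + (-1 + 4·x)·Dx^2  (order 2).
h: a_k = 0, 9, 36, 285/2, 570, 91203/40, 91203/10, 20429471/560, 20429471/140, 23534750593/40320, …
ICs: h(0) = 0, h′(0) = 9.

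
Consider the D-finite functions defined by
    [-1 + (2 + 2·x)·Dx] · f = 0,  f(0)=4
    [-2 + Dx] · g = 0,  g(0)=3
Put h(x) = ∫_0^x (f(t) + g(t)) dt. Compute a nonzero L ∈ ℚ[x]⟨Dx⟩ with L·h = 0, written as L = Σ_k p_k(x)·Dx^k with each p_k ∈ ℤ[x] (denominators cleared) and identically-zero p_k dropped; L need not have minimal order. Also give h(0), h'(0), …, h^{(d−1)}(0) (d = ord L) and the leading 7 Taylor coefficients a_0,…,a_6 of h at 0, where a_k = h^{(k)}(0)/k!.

L = (10 + 8·x)·Dx + (-17 - 32·x - 16·x^2)·Dx^2 + (6 + 14·x + 8·x^2)·Dx^3  (order 3).
h: a_k = 0, 7, 4, 11/6, 17/16, 59/160, 97/640, …
ICs: h(0) = 0, h′(0) = 7, h′′(0) = 8.

f: a_k = 4, 2, -1/2, 1/4, -5/32, 7/64, -21/256, …
g: a_k = 3, 6, 6, 4, 2, 4/5, 4/15, …
Weyl lclm of L_f,L_g ⇒ L₀ (ord ≤ 2).
Integrate: L := L₀·Dx.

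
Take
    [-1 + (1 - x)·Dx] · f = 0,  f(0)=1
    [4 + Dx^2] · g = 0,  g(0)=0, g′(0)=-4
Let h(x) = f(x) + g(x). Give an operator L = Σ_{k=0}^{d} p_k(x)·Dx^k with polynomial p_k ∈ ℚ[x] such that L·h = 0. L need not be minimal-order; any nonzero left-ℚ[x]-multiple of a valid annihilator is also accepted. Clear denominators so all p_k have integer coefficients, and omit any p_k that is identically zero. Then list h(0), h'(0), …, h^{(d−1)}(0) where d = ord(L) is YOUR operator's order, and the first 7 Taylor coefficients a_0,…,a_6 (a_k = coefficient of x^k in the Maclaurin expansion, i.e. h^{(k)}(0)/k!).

L = (20 - 16·x + 8·x^2) + (-12 + 28·x - 24·x^2 + 8·x^3)·Dx + (5 - 4·x + 2·x^2)·Dx^2 + (-3 + 7·x - 6·x^2 + 2·x^3)·Dx^3  (order 3).
h: a_k = 1, -3, 1, 11/3, 1, 7/15, 1, …
ICs: h(0) = 1, h′(0) = -3, h′′(0) = 2.

f: a_k = 1, 1, 1, 1, 1, 1, 1, …
g: a_k = 0, -4, 0, 8/3, 0, -8/15, 0, …
L₀ := lclm(L_f,L_g); ord L₀ ≤ 1+2.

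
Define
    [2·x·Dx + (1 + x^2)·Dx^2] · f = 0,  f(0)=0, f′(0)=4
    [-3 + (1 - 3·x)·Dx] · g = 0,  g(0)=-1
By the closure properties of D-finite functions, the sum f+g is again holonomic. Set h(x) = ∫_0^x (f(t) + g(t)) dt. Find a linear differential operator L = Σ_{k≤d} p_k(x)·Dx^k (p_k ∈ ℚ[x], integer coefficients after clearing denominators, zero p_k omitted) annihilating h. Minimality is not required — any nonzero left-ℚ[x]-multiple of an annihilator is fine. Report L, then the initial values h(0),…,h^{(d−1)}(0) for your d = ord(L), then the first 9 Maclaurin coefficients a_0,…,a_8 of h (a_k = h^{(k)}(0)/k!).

L = (6 - 72·x - 18·x^2)·Dx^2 + (-28 + 6·x - 60·x^2 - 18·x^3)·Dx^3 + (3 - 8·x - 8·x^3 - 3·x^4)·Dx^4  (order 4).
h: a_k = 0, -1, 1/2, -3, -85/12, -81/5, -1211/30, -729/7, -15313/56, …
ICs: h(0) = 0, h′(0) = -1, h′′(0) = 1, h′′′(0) = -18.

f: a_k = 0, 4, 0, -4/3, 0, 4/5, 0, -4/7, 0, …
g: a_k = -1, -3, -9, -27, -81, -243, -729, -2187, -6561, …
Weyl lclm of L_f,L_g ⇒ L₀ (ord ≤ 3).
Integrate: L := L₀·Dx.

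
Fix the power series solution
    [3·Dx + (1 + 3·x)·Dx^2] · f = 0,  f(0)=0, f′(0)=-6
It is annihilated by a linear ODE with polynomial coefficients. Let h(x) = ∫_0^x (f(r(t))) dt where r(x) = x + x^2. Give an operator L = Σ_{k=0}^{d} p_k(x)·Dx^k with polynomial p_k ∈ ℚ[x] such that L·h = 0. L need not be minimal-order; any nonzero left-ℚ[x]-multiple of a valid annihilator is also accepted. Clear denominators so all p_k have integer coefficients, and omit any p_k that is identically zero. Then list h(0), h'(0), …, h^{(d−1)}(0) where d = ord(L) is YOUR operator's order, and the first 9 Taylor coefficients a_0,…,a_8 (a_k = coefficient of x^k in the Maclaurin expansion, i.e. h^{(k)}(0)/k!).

L = (1 + 6·x + 6·x^2)·Dx^2 + (1 + 5·x + 9·x^2 + 6·x^3)·Dx^3  (order 3).
h: a_k = 0, 0, -3, 1, 0, -9/10, 9/5, -18/7, 81/28, …
ICs: h(0) = 0, h′(0) = 0, h′′(0) = -6.

f: a_k = 0, -6, 9, -18, 81/2, -486/5, 243, -4374/7, 6561/4, …
h₀=f(r): pull back L_f along r ⇒ L₀.
h=∫₀ˣh₀: take L = L₀·Dx.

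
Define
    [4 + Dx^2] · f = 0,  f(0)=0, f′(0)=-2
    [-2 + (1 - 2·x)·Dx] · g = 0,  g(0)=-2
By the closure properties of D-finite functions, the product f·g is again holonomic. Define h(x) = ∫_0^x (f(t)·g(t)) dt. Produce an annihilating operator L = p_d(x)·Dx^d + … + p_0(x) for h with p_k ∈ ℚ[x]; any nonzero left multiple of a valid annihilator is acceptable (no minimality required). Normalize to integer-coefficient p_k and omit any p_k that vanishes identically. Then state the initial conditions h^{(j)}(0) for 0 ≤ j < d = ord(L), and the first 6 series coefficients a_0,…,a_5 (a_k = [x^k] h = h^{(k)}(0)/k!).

f: a_k = 0, -2, 0, 4/3, 0, -4/15, …
g: a_k = -2, -4, -8, -16, -32, -64, …
Sym-product of L_f,L_g gives L₀ (≤ ord 2).
h=∫₀ˣh₀: take L = L₀·Dx.
L = (-4 + 8·x)·Dx + 4·Dx^2 + (-1 + 2·x)·Dx^3  (order 3).
h: a_k = 0, 0, 2, 8/3, 10/3, 16/3, …
ICs: h(0) = 0, h′(0) = 0, h′′(0) = 4.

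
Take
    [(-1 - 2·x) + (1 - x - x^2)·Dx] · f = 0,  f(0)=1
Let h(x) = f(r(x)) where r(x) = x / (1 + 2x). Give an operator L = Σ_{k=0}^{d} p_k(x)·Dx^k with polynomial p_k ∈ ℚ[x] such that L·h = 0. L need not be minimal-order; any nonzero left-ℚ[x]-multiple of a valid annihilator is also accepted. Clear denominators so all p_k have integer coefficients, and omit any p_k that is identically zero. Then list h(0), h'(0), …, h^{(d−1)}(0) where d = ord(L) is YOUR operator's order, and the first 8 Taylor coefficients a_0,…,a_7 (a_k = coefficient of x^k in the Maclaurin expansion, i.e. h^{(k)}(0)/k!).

L = (-1 - 4·x) + (1 + 5·x + 7·x^2 + 2·x^3)·Dx  (order 1).
h: a_k = 1, 1, 0, -1, 3, -8, 21, -55, …
ICs: h(0) = 1.

f: a_k = 1, 1, 2, 3, 5, 8, 13, 21, …
L₀ from L_f via x↦r, Dx↦r'^{-1}Dx.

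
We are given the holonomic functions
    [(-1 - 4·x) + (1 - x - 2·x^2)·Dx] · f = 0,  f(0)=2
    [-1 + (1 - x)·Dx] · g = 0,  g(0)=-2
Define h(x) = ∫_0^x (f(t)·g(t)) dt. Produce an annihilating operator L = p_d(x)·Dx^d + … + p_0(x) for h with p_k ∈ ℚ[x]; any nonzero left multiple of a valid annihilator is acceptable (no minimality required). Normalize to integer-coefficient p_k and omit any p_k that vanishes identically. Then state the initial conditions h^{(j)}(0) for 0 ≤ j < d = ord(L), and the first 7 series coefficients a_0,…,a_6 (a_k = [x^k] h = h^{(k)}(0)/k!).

L = (-2 - 2·x + 6·x^2)·Dx + (1 - 2·x - x^2 + 2·x^3)·Dx^2  (order 2).
h: a_k = 0, -4, -4, -20/3, -10, -84/5, -28, …
ICs: h(0) = 0, h′(0) = -4.

f: a_k = 2, 2, 6, 10, 22, 42, 86, …
g: a_k = -2, -2, -2, -2, -2, -2, -2, …
h₀=f·g: eliminate ⇒ L₀, order ≤ 1·1.
h=∫₀ˣh₀: take L = L₀·Dx.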